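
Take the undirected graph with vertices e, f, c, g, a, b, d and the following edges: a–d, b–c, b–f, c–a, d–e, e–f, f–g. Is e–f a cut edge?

No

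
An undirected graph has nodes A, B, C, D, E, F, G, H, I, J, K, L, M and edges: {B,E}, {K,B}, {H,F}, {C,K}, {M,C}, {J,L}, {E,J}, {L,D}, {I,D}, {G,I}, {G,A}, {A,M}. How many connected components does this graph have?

Starting from F we can reach F, H. That is one component of size 2.
Starting from A we can reach A, B, C, D, E, G, I, J, K, L, M. That is one component of size 11.
Total: 2 components.

2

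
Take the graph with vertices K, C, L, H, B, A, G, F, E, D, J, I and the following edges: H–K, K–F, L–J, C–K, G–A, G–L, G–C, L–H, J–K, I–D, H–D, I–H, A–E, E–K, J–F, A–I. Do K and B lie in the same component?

No

The component containing K is {A, C, D, E, F, G, H, I, J, K, L}, and B is not in it.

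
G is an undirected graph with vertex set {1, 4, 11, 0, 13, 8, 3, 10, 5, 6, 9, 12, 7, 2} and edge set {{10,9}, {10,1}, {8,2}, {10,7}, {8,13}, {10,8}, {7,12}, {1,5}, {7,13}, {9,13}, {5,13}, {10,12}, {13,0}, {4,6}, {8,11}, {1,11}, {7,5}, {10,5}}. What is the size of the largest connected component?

3 is isolated — a component by itself.
Starting from 4 we can reach 4, 6. That is one component of size 2.
Starting from 0 we can reach 0, 1, 2, 5, 7, 8, 9, 10, 11, 12, 13. That is one component of size 11.
The largest has 11 vertices.

11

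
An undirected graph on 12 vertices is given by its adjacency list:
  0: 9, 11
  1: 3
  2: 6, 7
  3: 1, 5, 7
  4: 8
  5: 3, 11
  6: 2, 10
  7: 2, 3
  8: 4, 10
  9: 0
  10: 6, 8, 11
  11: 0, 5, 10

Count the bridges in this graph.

5

The edges on the cycle 11-10-6-2-7-3-5-11 are not bridges since each lies on that cycle.
But removing 1-3 disconnects 1 from 3; removing 10-8 disconnects 10 from 8; removing 4-8 disconnects 4 from 8; removing 0-9 disconnects 0 from 9 — these are bridges.
In total 5 edges are bridges.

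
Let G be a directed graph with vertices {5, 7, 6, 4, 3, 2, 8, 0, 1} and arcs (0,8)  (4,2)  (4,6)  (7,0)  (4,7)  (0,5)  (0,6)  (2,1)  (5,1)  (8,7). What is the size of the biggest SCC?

{0, 7, 8} are all mutually reachable — one SCC of size 3.
{3} is an SCC by itself.
{5} is an SCC by itself.
{1} is an SCC by itself.
{2} is an SCC by itself.
(and 2 more singleton SCCs)
The largest has 3 vertices.

3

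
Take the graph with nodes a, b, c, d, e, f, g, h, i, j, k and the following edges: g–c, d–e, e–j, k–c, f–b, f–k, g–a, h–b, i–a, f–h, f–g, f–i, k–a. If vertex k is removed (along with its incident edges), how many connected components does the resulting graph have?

2

With k gone, the remaining components are: {d, e, j}; {a, b, c, f, g, h, i}.
That is 2 components.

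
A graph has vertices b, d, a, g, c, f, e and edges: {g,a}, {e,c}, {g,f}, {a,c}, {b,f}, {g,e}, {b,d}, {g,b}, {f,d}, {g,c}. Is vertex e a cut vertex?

No

Deleting e leaves 1 component (was 1) (its neighbors c, g remain connected to each other), so e is not a cut vertex.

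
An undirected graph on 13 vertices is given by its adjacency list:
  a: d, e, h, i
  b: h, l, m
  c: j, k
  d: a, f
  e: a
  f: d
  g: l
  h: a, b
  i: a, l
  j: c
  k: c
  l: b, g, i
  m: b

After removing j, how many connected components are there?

2

With j gone, the remaining components are: {c, k}; {a, b, d, e, f, g, h, i, l, m}.
That is 2 components.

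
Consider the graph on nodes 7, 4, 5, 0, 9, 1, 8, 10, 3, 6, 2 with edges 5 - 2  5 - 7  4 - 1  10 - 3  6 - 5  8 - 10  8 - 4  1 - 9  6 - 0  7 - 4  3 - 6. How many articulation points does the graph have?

4

Removing 1 increases the component count from 1 to 2, so 1 is a cut vertex.
Removing 4 increases the component count from 1 to 2, so 4 is a cut vertex.
Removing 5 increases the component count from 1 to 2, so 5 is a cut vertex.
Likewise 6 is a cut vertex.
By contrast removing 8 leaves 1 component; it is not a cut vertex. No other vertex is a cut vertex either.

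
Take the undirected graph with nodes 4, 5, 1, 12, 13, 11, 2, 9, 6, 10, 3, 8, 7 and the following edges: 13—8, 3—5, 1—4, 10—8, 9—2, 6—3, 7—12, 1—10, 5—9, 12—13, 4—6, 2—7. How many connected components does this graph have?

2

11 is isolated — a component by itself.
Starting from 1 we can reach 1, 2, 3, 4, 5, 6, 7, 8, 9, 10, 12, 13. That is one component of size 12.
Total: 2 components.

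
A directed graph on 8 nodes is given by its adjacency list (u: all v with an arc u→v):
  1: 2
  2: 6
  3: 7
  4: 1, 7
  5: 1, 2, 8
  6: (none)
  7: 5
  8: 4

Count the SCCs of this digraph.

5

{4, 5, 7, 8} are all mutually reachable — one SCC of size 4.
{3} is an SCC by itself.
{1} is an SCC by itself.
{6} is an SCC by itself.
{2} is an SCC by itself.
That gives 5 strongly connected components.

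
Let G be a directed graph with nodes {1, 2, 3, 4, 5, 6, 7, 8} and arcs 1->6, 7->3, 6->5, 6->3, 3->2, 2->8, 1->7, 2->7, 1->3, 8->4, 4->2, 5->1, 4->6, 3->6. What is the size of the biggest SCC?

8

{1, 2, 3, 4, 5, 6, 7, 8} are all mutually reachable — one SCC of size 8.
The largest has 8 vertices.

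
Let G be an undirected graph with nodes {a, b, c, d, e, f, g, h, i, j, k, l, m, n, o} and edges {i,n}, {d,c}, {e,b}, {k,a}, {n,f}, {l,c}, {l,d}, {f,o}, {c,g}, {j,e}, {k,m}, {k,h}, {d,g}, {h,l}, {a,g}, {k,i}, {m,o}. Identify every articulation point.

e, k

Removing e increases the component count from 2 to 3, so e is a cut vertex.
Removing k increases the component count from 2 to 3, so k is a cut vertex.
By contrast removing f leaves 2 components; it is not a cut vertex. No other vertex is a cut vertex either.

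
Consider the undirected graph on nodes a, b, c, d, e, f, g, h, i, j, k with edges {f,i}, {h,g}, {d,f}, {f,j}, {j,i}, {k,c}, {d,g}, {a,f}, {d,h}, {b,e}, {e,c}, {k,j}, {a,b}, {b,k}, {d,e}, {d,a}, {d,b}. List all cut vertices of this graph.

d

Removing d increases the component count from 1 to 2, so d is a cut vertex.
By contrast removing e leaves 1 component; it is not a cut vertex. No other vertex is a cut vertex either.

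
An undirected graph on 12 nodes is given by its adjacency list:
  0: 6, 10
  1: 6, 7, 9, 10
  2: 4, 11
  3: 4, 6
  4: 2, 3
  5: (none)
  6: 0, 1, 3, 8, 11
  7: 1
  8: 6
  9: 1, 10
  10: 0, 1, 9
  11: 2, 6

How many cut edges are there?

The edges on the cycle 6-11-2-4-3-6 are not bridges since each lies on that cycle.
But removing 7-1 disconnects 7 from 1; removing 6-8 disconnects 6 from 8 — these are bridges.
That makes 2 bridges.

2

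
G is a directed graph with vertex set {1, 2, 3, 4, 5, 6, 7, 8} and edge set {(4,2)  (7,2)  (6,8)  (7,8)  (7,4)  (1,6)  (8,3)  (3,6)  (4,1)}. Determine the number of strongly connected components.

{3, 6, 8} are all mutually reachable — one SCC of size 3.
{5} is an SCC by itself.
{7} is an SCC by itself.
{2} is an SCC by itself.
{4} is an SCC by itself.
(and 1 more singleton SCC)
That gives 6 strongly connected components.

6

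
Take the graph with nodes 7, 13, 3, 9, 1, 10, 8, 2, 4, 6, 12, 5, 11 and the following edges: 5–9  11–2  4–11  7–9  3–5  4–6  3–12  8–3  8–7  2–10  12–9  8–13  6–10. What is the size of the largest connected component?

1 is isolated — a component by itself.
Starting from 2 we can reach 2, 4, 6, 10, 11. That is one component of size 5.
Starting from 3 we can reach 3, 5, 7, 8, 9, 12, 13. That is one component of size 7.
The largest has 7 vertices.

7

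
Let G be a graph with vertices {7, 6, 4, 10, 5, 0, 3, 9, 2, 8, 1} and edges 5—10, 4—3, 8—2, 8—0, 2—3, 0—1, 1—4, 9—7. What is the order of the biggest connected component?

6

6 is isolated — a component by itself.
Starting from 7 we can reach 7, 9. That is one component of size 2.
Starting from 5 we can reach 5, 10. That is one component of size 2.
Starting from 0 we can reach 0, 1, 2, 3, 4, 8. That is one component of size 6.
The largest has 6 vertices.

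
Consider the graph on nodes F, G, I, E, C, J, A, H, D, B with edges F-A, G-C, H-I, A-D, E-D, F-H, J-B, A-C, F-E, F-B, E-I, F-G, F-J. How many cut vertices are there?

Removing F increases the component count from 1 to 2, so F is a cut vertex.
By contrast removing E leaves 1 component; it is not a cut vertex. No other vertex is a cut vertex either.

1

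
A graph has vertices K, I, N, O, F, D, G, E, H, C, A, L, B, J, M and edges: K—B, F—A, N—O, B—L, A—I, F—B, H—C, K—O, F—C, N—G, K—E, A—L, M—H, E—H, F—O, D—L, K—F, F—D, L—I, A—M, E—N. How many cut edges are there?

The edges on the cycle K-E-N-O-K are not bridges since each lies on that cycle.
But removing G—N disconnects G from N — this is a bridge.

1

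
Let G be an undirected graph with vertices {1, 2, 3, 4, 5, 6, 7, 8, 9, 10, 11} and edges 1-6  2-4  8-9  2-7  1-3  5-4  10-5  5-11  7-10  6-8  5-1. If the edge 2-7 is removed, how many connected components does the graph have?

2 and 7 are still connected via 2-4-5-10-7, so the component count stays at 1.

1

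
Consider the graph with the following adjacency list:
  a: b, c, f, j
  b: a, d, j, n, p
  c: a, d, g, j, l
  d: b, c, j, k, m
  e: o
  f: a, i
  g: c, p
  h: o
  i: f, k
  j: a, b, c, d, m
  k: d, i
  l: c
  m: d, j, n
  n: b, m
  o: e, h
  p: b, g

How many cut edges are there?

The edges on the cycle d-k-i-f-a-b-d are not bridges since each lies on that cycle.
But removing h-o disconnects h from o; removing o-e disconnects o from e; removing c-l disconnects c from l — these are bridges.
That makes 3 bridges.

3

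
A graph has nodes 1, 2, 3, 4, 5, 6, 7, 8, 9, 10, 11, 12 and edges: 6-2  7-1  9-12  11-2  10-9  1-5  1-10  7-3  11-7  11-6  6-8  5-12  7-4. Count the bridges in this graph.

5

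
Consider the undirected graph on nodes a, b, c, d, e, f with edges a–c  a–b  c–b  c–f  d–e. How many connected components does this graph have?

2

Starting from d we can reach d, e. That is one component of size 2.
Starting from a we can reach a, b, c, f. That is one component of size 4.
Total: 2 components.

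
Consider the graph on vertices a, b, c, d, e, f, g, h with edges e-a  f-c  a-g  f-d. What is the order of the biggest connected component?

b is isolated — a component by itself.
h is isolated — a component by itself.
Starting from a we can reach a, e, g. That is one component of size 3.
Starting from c we can reach c, d, f. That is one component of size 3.
The largest has 3 vertices.

3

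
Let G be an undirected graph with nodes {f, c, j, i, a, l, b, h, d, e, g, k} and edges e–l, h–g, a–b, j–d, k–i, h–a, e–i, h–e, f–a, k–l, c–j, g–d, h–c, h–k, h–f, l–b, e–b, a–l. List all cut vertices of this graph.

h

Removing h increases the component count from 1 to 2, so h is a cut vertex.
By contrast removing l leaves 1 component; it is not a cut vertex. No other vertex is a cut vertex either.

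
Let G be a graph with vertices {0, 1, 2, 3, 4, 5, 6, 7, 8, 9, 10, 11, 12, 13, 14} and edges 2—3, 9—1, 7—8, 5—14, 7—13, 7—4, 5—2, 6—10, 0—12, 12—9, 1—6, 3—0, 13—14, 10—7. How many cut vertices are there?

Removing 7 increases the component count from 2 to 4, so 7 is a cut vertex.
By contrast removing 8 leaves 2 components; it is not a cut vertex. No other vertex is a cut vertex either.

1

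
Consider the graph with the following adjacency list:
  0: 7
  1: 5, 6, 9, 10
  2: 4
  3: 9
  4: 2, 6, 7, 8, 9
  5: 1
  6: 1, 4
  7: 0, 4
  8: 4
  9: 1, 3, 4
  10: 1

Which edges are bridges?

0-7, 1-10, 1-5, 2-4, 3-9, 4-7, 4-8

The edges on the cycle 1-6-4-9-1 are not bridges since each lies on that cycle.
But removing 8-4 disconnects 8 from 4; removing 9-3 disconnects 9 from 3; removing 4-2 disconnects 4 from 2; removing 4-7 disconnects 4 from 7 — these are bridges.
In total 7 edges are bridges.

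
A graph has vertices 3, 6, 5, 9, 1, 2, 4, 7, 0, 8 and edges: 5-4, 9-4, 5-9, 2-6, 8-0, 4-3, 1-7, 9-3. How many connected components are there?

Starting from 1 we can reach 1, 7. That is one component of size 2.
Starting from 2 we can reach 2, 6. That is one component of size 2.
Starting from 0 we can reach 0, 8. That is one component of size 2.
Starting from 3 we can reach 3, 4, 5, 9. That is one component of size 4.
Total: 4 components.

4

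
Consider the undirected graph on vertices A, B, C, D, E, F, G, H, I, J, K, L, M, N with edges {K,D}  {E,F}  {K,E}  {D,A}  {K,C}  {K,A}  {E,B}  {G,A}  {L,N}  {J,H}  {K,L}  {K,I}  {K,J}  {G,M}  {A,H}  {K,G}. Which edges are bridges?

The edges on the cycle K-G-A-K are not bridges since each lies on that cycle.
But removing E-B disconnects E from B; removing F-E disconnects F from E; removing L-K disconnects L from K; removing M-G disconnects M from G — these are bridges.
In total 8 edges are bridges.

B-E, C-K, E-F, E-K, G-M, I-K, K-L, L-N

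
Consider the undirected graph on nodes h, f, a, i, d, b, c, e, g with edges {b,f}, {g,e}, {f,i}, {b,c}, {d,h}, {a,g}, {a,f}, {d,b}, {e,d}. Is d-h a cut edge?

Removing d-h leaves no path between d and h: the component count goes from 1 to 2. So it is a bridge.

Yes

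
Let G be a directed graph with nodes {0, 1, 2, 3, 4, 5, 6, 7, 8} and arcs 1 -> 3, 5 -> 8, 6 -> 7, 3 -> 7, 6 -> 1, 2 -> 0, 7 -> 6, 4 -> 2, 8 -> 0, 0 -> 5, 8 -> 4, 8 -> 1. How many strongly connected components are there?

2

{0, 2, 4, 5, 8} are all mutually reachable — one SCC of size 5.
{1, 3, 6, 7} are all mutually reachable — one SCC of size 4.
That gives 2 strongly connected components.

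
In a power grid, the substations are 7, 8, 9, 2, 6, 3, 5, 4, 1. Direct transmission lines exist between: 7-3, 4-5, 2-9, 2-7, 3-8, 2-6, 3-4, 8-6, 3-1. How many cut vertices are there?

Removing 2 increases the component count from 1 to 2, so 2 is a cut vertex.
Removing 3 increases the component count from 1 to 3, so 3 is a cut vertex.
Removing 4 increases the component count from 1 to 2, so 4 is a cut vertex.
By contrast removing 7 leaves 1 component; it is not a cut vertex. No other vertex is a cut vertex either.

3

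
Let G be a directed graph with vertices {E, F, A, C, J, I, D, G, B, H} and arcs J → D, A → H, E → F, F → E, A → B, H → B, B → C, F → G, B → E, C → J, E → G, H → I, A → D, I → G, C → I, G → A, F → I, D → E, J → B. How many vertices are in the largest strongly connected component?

10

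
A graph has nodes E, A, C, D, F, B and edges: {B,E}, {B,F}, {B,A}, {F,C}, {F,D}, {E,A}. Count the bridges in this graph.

3

The edges on the cycle B-E-A-B are not bridges since each lies on that cycle.
But removing C - F disconnects C from F; removing F - B disconnects F from B; removing F - D disconnects F from D — these are bridges.
That makes 3 bridges.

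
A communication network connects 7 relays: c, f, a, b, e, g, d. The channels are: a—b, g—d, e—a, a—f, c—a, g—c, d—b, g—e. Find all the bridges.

The edges on the cycle g-c-a-e-g are not bridges since each lies on that cycle.
But removing f—a disconnects f from a — this is a bridge.

a-f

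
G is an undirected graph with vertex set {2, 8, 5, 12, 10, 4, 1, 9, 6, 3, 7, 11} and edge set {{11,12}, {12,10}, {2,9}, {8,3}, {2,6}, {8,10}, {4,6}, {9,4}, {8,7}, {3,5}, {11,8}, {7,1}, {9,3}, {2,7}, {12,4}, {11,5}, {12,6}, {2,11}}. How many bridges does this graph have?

The edges on the cycle 11-8-10-12-11 are not bridges since each lies on that cycle.
But removing 7-1 disconnects 7 from 1 — this is a bridge.

1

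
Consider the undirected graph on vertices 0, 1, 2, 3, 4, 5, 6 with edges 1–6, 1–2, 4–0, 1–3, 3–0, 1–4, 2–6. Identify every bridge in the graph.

none

The edges on the cycle 1-2-6-1 are not bridges since each lies on that cycle.
Every edge lies on some cycle, so there are no bridges.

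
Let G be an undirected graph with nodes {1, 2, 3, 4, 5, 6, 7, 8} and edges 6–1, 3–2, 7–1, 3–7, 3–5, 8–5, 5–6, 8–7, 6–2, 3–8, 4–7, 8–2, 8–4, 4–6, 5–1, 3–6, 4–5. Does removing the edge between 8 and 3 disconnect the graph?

After removing 8–3, the path 8-7-3 still connects them, so the edge is not a bridge.

No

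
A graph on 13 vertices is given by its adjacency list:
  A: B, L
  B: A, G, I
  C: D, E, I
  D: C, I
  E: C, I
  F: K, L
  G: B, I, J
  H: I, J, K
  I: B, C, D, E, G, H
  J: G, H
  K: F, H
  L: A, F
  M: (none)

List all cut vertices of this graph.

I

Removing I increases the component count from 2 to 3, so I is a cut vertex.
By contrast removing C leaves 2 components; it is not a cut vertex. No other vertex is a cut vertex either.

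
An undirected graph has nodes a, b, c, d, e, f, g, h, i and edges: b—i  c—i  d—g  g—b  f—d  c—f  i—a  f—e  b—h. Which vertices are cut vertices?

Removing b increases the component count from 1 to 2, so b is a cut vertex.
Removing f increases the component count from 1 to 2, so f is a cut vertex.
Removing i increases the component count from 1 to 2, so i is a cut vertex.
By contrast removing g leaves 1 component; it is not a cut vertex. No other vertex is a cut vertex either.

b, f, i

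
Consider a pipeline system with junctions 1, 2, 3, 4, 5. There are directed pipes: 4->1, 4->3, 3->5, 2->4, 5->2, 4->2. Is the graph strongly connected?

No

There is no directed path from 1 to 4, so the graph is not strongly connected.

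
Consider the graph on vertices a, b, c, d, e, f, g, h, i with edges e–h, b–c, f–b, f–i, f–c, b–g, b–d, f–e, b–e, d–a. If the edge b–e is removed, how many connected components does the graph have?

b and e are still connected via b-f-e, so the component count stays at 1.

1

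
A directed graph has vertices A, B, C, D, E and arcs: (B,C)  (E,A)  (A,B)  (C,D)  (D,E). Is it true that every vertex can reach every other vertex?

From B we can reach every vertex (A, B, C, D, E), and every vertex can reach B (A, B, C, D, E). So the whole graph is one strongly connected component.

Yes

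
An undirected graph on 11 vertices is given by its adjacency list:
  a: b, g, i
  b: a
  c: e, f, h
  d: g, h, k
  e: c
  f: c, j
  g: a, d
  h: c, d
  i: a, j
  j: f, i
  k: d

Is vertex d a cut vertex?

Deleting d raises the number of components from 1 to 2, so d is a cut vertex.

Yes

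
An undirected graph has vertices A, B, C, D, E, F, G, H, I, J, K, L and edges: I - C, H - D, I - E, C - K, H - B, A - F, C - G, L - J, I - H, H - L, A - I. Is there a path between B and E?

Yes

From B we can reach A, B, C, D, E, F, G, H, I, J, K, L, which includes E.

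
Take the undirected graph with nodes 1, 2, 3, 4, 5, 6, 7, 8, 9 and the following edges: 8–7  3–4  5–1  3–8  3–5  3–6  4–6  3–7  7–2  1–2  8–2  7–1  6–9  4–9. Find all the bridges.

none

The edges on the cycle 3-5-1-7-3 are not bridges since each lies on that cycle.
Every edge lies on some cycle, so there are no bridges.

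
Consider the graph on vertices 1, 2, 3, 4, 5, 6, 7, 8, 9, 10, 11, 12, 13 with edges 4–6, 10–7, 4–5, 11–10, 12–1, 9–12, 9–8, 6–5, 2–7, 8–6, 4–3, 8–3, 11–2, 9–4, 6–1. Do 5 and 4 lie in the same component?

Yes

From 5 we can reach 1, 3, 4, 5, 6, 8, 9, 12, which includes 4.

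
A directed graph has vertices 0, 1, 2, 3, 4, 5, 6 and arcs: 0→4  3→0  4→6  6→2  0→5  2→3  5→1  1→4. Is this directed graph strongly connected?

Yes

From 5 we can reach every vertex (0, 1, 2, 3, 4, 5, 6), and every vertex can reach 5 (0, 1, 2, 3, 4, 5, 6). So the whole graph is one strongly connected component.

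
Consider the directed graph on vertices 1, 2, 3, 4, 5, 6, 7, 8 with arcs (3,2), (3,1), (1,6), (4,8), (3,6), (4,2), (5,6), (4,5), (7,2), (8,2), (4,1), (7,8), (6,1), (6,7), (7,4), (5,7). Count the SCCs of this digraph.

{1, 4, 5, 6, 7} are all mutually reachable — one SCC of size 5.
{8} is an SCC by itself.
{2} is an SCC by itself.
{3} is an SCC by itself.
That gives 4 strongly connected components.

4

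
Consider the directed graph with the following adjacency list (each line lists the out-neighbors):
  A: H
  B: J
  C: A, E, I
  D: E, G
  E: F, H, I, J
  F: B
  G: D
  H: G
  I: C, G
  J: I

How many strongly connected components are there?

1

{A, B, C, D, E, F, G, H, I, J} are all mutually reachable — one SCC of size 10.
That gives 1 strongly connected component.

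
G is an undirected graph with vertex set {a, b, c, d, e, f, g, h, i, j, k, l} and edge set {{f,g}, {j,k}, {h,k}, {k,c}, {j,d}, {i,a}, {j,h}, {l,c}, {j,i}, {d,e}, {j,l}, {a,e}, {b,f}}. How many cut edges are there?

The edges on the cycle j-i-a-e-d-j are not bridges since each lies on that cycle.
But removing f–g disconnects f from g; removing b–f disconnects b from f — these are bridges.
That makes 2 bridges.

2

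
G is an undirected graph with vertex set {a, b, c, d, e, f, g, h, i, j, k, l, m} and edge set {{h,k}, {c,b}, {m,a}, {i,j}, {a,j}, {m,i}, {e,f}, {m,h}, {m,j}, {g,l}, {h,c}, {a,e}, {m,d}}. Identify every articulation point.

Removing a increases the component count from 2 to 3, so a is a cut vertex.
Removing c increases the component count from 2 to 3, so c is a cut vertex.
Removing e increases the component count from 2 to 3, so e is a cut vertex.
Likewise h, m are cut vertices.
By contrast removing k leaves 2 components; it is not a cut vertex. No other vertex is a cut vertex either.

a, c, e, h, m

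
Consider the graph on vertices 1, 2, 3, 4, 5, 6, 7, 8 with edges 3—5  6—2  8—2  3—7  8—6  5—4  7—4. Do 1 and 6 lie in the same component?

The component containing 1 is {1}, and 6 is not in it.

No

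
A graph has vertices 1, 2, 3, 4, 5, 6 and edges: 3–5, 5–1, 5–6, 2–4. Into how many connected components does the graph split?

2

Starting from 2 we can reach 2, 4. That is one component of size 2.
Starting from 1 we can reach 1, 3, 5, 6. That is one component of size 4.
Total: 2 components.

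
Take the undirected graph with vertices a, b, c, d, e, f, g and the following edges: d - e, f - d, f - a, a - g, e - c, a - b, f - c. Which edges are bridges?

The edges on the cycle f-d-e-c-f are not bridges since each lies on that cycle.
But removing b - a disconnects b from a; removing f - a disconnects f from a; removing g - a disconnects g from a — these are bridges.

a-b, a-f, a-g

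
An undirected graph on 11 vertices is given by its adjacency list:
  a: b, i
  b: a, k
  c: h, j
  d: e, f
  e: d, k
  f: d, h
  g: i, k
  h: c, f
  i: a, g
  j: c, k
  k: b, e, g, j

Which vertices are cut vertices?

Removing k increases the component count from 1 to 2, so k is a cut vertex.
By contrast removing j leaves 1 component; it is not a cut vertex. No other vertex is a cut vertex either.

k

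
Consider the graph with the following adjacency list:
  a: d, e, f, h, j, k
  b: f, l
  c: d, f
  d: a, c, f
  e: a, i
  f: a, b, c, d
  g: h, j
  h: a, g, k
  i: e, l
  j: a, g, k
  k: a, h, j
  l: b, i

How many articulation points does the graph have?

1

Removing a increases the component count from 1 to 2, so a is a cut vertex.
By contrast removing c leaves 1 component; it is not a cut vertex. No other vertex is a cut vertex either.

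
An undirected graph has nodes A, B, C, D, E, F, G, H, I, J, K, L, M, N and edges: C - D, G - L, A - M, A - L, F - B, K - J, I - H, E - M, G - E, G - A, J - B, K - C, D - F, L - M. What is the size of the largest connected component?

6

N is isolated — a component by itself.
Starting from H we can reach H, I. That is one component of size 2.
Starting from A we can reach A, E, G, L, M. That is one component of size 5.
Starting from B we can reach B, C, D, F, J, K. That is one component of size 6.
The largest has 6 vertices.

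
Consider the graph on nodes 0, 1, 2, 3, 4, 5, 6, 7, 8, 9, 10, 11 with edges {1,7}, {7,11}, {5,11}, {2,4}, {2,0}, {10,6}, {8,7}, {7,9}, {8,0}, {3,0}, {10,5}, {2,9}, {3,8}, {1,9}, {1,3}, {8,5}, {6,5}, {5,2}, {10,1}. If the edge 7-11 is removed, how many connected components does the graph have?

1

7 and 11 are still connected via 7-8-5-11, so the component count stays at 1.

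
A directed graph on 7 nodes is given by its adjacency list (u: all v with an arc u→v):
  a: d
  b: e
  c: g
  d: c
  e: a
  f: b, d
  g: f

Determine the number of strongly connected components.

1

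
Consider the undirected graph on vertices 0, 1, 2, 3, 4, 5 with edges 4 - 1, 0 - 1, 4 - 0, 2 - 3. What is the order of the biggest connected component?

5 is isolated — a component by itself.
Starting from 2 we can reach 2, 3. That is one component of size 2.
Starting from 0 we can reach 0, 1, 4. That is one component of size 3.
The largest has 3 vertices.

3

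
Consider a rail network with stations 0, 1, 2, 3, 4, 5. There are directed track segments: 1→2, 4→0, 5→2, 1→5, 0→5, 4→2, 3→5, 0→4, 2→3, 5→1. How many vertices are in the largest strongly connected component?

4

{1, 2, 3, 5} are all mutually reachable — one SCC of size 4.
{0, 4} are all mutually reachable — one SCC of size 2.
The largest has 4 vertices.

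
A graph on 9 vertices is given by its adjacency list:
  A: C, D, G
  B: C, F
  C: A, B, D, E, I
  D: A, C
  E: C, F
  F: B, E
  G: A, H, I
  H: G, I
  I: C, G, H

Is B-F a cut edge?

No

After removing B-F, the path B-C-E-F still connects them, so the edge is not a bridge.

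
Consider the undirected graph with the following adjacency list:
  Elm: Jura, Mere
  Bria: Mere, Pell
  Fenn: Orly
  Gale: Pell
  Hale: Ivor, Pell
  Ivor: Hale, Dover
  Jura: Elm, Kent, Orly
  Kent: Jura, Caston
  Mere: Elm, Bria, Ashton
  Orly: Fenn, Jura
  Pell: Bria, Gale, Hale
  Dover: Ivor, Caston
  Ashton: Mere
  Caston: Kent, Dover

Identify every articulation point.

Jura, Mere, Orly, Pell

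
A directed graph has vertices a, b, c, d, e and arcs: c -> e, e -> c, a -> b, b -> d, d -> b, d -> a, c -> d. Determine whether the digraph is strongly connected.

There is no directed path from a to e, so the graph is not strongly connected.

No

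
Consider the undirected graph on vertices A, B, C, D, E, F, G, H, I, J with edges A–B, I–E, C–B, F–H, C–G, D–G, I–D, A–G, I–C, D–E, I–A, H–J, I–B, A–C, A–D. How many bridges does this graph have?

The edges on the cycle A-C-G-A are not bridges since each lies on that cycle.
But removing H–J disconnects H from J; removing H–F disconnects H from F — these are bridges.
That makes 2 bridges.

2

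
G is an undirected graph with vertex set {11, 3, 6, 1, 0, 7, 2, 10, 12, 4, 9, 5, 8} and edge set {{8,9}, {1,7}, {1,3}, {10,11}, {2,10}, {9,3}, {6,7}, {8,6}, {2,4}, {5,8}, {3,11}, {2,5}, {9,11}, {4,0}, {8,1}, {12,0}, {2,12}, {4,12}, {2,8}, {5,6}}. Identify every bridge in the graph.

none

The edges on the cycle 2-4-0-12-2 are not bridges since each lies on that cycle.
Every edge lies on some cycle, so there are no bridges.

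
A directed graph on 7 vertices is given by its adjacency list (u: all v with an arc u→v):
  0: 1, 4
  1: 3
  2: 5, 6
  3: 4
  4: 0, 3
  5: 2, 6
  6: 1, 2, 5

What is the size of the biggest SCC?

4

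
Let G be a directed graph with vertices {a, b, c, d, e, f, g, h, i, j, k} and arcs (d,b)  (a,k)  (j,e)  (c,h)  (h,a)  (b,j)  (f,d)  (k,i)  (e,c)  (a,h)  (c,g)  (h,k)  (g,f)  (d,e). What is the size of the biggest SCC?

{b, c, d, e, f, g, j} are all mutually reachable — one SCC of size 7.
{a, h} are all mutually reachable — one SCC of size 2.
{k} is an SCC by itself.
{i} is an SCC by itself.
The largest has 7 vertices.

7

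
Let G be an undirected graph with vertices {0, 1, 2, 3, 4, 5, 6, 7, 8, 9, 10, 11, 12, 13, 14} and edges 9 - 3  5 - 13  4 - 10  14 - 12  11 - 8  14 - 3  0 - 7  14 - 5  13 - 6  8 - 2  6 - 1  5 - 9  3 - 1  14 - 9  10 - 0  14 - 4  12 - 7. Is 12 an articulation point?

Deleting 12 leaves 2 components (was 2), so 12 is not a cut vertex.

No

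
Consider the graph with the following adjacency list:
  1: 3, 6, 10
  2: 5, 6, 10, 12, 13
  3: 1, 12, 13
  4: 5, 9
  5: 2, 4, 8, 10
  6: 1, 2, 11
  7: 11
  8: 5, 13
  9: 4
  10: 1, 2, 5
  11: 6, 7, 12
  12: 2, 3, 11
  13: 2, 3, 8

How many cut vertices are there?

3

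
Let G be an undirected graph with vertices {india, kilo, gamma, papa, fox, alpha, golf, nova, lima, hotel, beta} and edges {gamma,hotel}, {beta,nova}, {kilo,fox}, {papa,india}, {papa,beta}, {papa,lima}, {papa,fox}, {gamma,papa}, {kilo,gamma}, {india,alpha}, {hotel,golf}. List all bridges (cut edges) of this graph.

alpha-india, beta-nova, beta-papa, gamma-hotel, golf-hotel, india-papa, lima-papa

The edges on the cycle kilo-gamma-papa-fox-kilo are not bridges since each lies on that cycle.
But removing gamma–hotel disconnects gamma from hotel; removing papa–lima disconnects papa from lima; removing papa–india disconnects papa from india; removing golf–hotel disconnects golf from hotel — these are bridges.
In total 7 edges are bridges.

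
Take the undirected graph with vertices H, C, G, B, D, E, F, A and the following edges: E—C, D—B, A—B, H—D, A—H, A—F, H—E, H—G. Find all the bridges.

A-F, C-E, E-H, G-H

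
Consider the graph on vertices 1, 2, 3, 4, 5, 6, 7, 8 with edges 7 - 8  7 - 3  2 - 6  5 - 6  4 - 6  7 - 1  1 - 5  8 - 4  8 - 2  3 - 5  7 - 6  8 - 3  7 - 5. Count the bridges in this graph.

The edges on the cycle 7-8-2-6-5-7 are not bridges since each lies on that cycle.
Every edge lies on some cycle, so there are no bridges.

0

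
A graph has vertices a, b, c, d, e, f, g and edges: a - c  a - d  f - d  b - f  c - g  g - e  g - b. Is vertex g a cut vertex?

Deleting g raises the number of components from 1 to 2, so g is a cut vertex.

Yes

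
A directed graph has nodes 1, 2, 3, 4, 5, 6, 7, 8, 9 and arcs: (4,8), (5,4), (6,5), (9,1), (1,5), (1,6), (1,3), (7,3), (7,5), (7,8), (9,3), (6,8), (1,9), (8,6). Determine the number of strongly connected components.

5

{4, 5, 6, 8} are all mutually reachable — one SCC of size 4.
{1, 9} are all mutually reachable — one SCC of size 2.
{2} is an SCC by itself.
{3} is an SCC by itself.
{7} is an SCC by itself.
That gives 5 strongly connected components.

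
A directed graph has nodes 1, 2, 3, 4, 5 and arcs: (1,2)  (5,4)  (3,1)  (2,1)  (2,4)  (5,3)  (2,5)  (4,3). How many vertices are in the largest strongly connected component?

{1, 2, 3, 4, 5} are all mutually reachable — one SCC of size 5.
The largest has 5 vertices.

5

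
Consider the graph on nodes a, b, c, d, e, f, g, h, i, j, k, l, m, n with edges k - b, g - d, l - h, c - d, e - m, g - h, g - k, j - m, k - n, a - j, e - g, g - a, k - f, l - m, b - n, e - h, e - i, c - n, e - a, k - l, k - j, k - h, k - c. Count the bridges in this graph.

2

The edges on the cycle k-b-n-c-k are not bridges since each lies on that cycle.
But removing e - i disconnects e from i; removing k - f disconnects k from f — these are bridges.
That makes 2 bridges.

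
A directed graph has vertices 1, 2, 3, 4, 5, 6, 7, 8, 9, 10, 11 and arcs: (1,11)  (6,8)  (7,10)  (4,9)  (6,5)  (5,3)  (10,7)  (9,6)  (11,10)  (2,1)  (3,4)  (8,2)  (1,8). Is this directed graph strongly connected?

No

There is no directed path from 11 to 9, so the graph is not strongly connected.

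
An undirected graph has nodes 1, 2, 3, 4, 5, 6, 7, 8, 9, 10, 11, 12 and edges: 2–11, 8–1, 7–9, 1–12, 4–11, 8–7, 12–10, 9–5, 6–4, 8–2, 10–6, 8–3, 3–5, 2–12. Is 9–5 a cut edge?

After removing 9–5, the path 9-7-8-3-5 still connects them, so the edge is not a bridge.

No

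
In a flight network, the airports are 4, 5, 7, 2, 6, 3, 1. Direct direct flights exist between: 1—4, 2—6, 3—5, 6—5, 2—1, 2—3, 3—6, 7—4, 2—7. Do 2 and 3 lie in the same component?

Yes

From 2 we can reach 1, 2, 3, 4, 5, 6, 7, which includes 3.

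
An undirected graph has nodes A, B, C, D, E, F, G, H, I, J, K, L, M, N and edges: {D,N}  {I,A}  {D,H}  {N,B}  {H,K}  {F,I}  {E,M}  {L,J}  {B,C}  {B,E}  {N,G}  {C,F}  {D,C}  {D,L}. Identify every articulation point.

B, C, D, E, F, H, I, L, N

Removing B increases the component count from 1 to 2, so B is a cut vertex.
Removing C increases the component count from 1 to 2, so C is a cut vertex.
Removing D increases the component count from 1 to 3, so D is a cut vertex.
Likewise E, F, H, I, L, N are cut vertices.
By contrast removing J leaves 1 component; it is not a cut vertex. No other vertex is a cut vertex either.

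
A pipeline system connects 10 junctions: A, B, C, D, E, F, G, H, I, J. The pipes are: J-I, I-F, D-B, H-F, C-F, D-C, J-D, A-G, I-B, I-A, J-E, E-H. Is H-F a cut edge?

After removing H-F, the path H-E-J-I-F still connects them, so the edge is not a bridge.

No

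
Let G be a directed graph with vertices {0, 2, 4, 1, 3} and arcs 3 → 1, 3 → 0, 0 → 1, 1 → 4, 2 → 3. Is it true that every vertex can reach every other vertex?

There is no directed path from 0 to 3, so the graph is not strongly connected.

No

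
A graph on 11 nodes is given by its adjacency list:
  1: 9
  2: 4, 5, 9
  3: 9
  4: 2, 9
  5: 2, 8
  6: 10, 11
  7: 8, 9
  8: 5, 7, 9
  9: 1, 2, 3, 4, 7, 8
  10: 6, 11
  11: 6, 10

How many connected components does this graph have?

2

Starting from 6 we can reach 6, 10, 11. That is one component of size 3.
Starting from 1 we can reach 1, 2, 3, 4, 5, 7, 8, 9. That is one component of size 8.
Total: 2 components.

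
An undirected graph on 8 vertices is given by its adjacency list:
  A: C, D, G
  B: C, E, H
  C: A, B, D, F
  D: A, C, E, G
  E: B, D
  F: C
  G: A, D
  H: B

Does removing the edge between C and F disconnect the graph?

Yes

Removing C-F leaves no path between C and F: the component count goes from 1 to 2. So it is a bridge.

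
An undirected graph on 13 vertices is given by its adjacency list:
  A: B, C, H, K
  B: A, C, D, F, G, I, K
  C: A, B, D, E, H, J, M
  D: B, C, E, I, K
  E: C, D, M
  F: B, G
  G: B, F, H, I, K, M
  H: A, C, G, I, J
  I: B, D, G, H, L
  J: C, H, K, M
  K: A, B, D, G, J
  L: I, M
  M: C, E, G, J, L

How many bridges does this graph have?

0

The edges on the cycle I-L-M-G-I are not bridges since each lies on that cycle.
Every edge lies on some cycle, so there are no bridges.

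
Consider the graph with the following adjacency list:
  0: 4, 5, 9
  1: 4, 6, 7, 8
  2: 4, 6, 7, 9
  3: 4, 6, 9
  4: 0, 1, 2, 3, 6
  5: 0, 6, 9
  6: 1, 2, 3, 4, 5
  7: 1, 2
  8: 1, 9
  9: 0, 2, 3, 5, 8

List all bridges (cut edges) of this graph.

none

The edges on the cycle 6-4-3-6 are not bridges since each lies on that cycle.
Every edge lies on some cycle, so there are no bridges.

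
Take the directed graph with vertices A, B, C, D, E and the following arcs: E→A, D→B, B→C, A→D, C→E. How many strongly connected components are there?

{A, B, C, D, E} are all mutually reachable — one SCC of size 5.
That gives 1 strongly connected component.

1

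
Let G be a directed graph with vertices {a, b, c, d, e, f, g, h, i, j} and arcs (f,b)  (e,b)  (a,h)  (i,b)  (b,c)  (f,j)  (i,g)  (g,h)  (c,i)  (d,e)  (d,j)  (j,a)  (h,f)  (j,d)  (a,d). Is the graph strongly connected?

Yes

From e we can reach every vertex (a, b, c, d, e, f, g, h, i, j), and every vertex can reach e (a, b, c, d, e, f, g, h, i, j). So the whole graph is one strongly connected component.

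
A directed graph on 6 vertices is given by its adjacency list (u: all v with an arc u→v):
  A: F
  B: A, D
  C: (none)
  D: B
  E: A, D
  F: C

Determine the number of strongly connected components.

{B, D} are all mutually reachable — one SCC of size 2.
{C} is an SCC by itself.
{F} is an SCC by itself.
{E} is an SCC by itself.
{A} is an SCC by itself.
That gives 5 strongly connected components.

5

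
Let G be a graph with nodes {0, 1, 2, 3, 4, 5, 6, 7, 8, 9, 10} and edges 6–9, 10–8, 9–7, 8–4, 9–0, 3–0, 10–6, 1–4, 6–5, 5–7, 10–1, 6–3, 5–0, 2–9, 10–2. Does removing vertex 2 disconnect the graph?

Deleting 2 leaves 1 component (was 1) (its neighbors 9, 10 remain connected to each other), so 2 is not a cut vertex.

No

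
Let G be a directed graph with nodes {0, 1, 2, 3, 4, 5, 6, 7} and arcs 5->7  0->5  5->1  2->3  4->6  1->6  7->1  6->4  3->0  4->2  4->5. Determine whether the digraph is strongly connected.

Yes

From 7 we can reach every vertex (0, 1, 2, 3, 4, 5, 6, 7), and every vertex can reach 7 (0, 1, 2, 3, 4, 5, 6, 7). So the whole graph is one strongly connected component.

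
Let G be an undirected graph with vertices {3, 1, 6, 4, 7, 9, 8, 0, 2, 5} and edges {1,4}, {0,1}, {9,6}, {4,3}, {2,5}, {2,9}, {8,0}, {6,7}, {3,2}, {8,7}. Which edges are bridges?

The edges on the cycle 8-0-1-4-3-2-9-6-7-8 are not bridges since each lies on that cycle.
But removing 5—2 disconnects 5 from 2 — this is a bridge.

2-5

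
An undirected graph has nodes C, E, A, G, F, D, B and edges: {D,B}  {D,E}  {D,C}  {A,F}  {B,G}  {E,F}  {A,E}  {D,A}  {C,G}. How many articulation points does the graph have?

1

Removing D increases the component count from 1 to 2, so D is a cut vertex.
By contrast removing B leaves 1 component; it is not a cut vertex. No other vertex is a cut vertex either.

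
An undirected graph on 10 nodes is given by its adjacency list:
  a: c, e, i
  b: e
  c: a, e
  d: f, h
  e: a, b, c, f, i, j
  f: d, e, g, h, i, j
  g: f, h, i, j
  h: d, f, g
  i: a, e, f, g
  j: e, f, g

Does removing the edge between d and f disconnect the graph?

After removing d-f, the path d-h-f still connects them, so the edge is not a bridge.

No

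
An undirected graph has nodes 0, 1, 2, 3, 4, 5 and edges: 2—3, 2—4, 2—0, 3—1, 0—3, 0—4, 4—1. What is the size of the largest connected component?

5

5 is isolated — a component by itself.
Starting from 0 we can reach 0, 1, 2, 3, 4. That is one component of size 5.
The largest has 5 vertices.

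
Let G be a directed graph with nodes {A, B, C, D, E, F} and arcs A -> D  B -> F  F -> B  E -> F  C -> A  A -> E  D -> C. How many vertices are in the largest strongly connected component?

3

{A, C, D} are all mutually reachable — one SCC of size 3.
{B, F} are all mutually reachable — one SCC of size 2.
{E} is an SCC by itself.
The largest has 3 vertices.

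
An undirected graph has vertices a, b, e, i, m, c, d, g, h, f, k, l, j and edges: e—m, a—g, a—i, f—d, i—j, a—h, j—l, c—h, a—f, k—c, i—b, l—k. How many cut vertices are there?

Removing a increases the component count from 2 to 4, so a is a cut vertex.
Removing f increases the component count from 2 to 3, so f is a cut vertex.
Removing i increases the component count from 2 to 3, so i is a cut vertex.
By contrast removing c leaves 2 components; it is not a cut vertex. No other vertex is a cut vertex either.

3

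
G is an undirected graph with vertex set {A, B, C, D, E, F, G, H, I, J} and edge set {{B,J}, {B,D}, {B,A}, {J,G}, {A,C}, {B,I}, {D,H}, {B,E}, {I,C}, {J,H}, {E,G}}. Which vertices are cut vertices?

B

Removing B increases the component count from 2 to 3, so B is a cut vertex.
By contrast removing H leaves 2 components; it is not a cut vertex. No other vertex is a cut vertex either.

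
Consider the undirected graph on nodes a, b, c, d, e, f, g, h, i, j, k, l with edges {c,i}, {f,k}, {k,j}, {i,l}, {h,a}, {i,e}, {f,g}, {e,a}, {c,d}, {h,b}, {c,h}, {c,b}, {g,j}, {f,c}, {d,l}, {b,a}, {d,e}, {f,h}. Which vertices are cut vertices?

Removing f increases the component count from 1 to 2, so f is a cut vertex.
By contrast removing h leaves 1 component; it is not a cut vertex. No other vertex is a cut vertex either.

f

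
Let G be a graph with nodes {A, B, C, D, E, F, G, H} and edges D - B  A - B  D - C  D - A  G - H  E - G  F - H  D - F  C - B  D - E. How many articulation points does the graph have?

Removing D increases the component count from 1 to 2, so D is a cut vertex.
By contrast removing F leaves 1 component; it is not a cut vertex. No other vertex is a cut vertex either.

1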